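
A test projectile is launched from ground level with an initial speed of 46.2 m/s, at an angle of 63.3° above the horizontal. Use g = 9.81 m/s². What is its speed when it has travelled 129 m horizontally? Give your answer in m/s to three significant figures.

28.6 m/s

vₓ = 46.20 cos 63.3° = 20.76 m/s; v_y0 = 46.20 sin 63.3° = 41.27 m/s.
Time to reach x = 129 m: t = x/vₓ = 129/20.76 = 6.214 s.
Vertical velocity there: v_y = v_y0 − g t = 41.27 − 9.81 × 6.214 = −19.69 m/s.
Speed: √(vₓ² + v_y²) = √(20.76² + 19.69²) = 28.61 m/s.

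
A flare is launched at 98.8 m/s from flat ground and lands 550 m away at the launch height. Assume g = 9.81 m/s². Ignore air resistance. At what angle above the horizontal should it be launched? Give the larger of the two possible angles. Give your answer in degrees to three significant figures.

R = v₀² sin 2θ / g gives sin 2θ = gR/v₀² = 9.81·550/98.8² = 0.5527.
2θ = 33.55° or 180° − 33.55° = 146.4°, so θ = 16.78° or 73.22°.
The larger angle is 73.22°.

73.2°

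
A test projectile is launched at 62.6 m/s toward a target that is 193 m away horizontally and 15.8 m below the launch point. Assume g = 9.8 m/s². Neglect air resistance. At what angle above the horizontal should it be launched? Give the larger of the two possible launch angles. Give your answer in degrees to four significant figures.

Trajectory: y = x tanθ − g x² (1 + tan²θ)/(2v₀²). With x = 193, y = −15.8, v₀ = 62.6, g = 9.80:
46.58 tan²θ − 193 tanθ + (30.78) = 0.
tanθ = [193 ± √(193² − 4 × 46.58 × (30.78))] / (2 × 46.58) = (193 ± 177.5) / 93.15, giving tanθ = 0.1661 or 3.978.
θ = 9.432° or 75.89°; the larger is 75.89°.

75.89°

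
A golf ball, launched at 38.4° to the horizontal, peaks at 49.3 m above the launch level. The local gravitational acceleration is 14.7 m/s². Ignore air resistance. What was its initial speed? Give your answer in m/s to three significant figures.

61.3 m/s

At the peak v_y = 0, so v_y0 = √(2gH) = √(2 × 14.7 × 49.3) = 38.07 m/s.
v_y0 = v₀ sin θ ⇒ v₀ = 38.07 / sin 38.4° = 61.29 m/s.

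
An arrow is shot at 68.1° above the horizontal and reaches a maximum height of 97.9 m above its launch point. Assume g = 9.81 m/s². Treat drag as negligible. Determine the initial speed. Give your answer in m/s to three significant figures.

47.2 m/s

At the peak v_y = 0, so v_y0 = √(2gH) = √(2 × 9.81 × 97.9) = 43.83 m/s.
v_y0 = v₀ sin θ ⇒ v₀ = 43.83 / sin 68.1° = 47.24 m/s.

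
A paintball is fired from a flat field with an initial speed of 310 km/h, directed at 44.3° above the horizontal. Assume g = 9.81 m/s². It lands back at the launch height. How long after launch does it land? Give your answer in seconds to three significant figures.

12.3 s

Convert: 310 km/h = 310/3.6 = 86.11 m/s.
Horizontal component vₓ = 86.11 cos 44.3° = 61.63 m/s; vertical v_y0 = 86.11 sin 44.3° = 60.14 m/s.
Landing at launch height ⇒ T = 2 v_y0 / g = 2 × 60.14 / 9.81 = 12.26 s.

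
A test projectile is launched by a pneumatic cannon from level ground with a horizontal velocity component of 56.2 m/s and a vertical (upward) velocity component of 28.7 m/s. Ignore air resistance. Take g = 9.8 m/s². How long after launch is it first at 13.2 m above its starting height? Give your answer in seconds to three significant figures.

0.503 s

Set y = v_y0 t − ½ g t² = 13.2: 4.900 t² − 28.70 t + 13.2 = 0.
t = [28.70 ± √(28.70² − 2·9.80·13.2)] / 9.80 = (28.70 ± 23.77) / 9.80, so t = 0.5032 s or t = 5.354 s.
The first (ascending) time is 0.5032 s.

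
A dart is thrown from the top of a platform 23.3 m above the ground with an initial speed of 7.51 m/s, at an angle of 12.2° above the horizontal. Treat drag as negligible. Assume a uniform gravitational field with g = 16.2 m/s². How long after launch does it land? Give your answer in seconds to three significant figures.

1.80 s

Horizontal component vₓ = 7.510 cos 12.2° = 7.340 m/s; vertical v_y0 = 7.510 sin 12.2° = 1.587 m/s.
With up positive and y = 0 at the ground: y(t) = 23.3 + (1.587) t − 8.100 t². Setting y = 0 and taking the positive root: t = [1.587 + √(1.587² + 2·16.2·23.3)] / 16.2 = (1.587 + 27.52) / 16.2 = 1.797 s.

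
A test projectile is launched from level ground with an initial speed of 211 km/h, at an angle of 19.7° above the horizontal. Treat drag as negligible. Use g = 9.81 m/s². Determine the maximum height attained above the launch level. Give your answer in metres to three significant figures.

Convert: 211 km/h = 211/3.6 = 58.61 m/s.
vₓ = 58.61 cos 19.7° = 55.18 m/s; v_y0 = 58.61 sin 19.7° = 19.76 m/s.
Peak height H = v_y0² / (2g) = 390.36 / 19.62 = 19.90 m.

19.9 m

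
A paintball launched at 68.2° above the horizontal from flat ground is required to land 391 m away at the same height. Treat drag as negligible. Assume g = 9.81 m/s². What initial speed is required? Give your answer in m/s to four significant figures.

74.58 m/s

On level ground R = v₀² sin 2θ / g ⇒ v₀ = √(gR / sin 2θ).
v₀ = √(9.81 × 391 / sin 136.4°) = √(3836 / 0.6896) = √5562.1 = 74.58 m/s.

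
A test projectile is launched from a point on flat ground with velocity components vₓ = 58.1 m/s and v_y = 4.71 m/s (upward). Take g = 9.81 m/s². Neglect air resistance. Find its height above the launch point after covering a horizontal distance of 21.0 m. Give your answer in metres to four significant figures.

1.062 m

Time to reach x = 21.0 m: t = x/vₓ = 21.0/58.10 = 0.3614 s.
Height: y = v_y0 t − ½ g t² = 4.710 × 0.3614 − 4.905 × 0.3614² = 1.702 − 0.6408 = 1.062 m.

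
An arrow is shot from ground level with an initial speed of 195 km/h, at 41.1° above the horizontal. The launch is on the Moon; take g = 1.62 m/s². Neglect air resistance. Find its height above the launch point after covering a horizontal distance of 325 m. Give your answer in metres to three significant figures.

232 m

Convert: 195 km/h = 195/3.6 = 54.17 m/s.
Components: vₓ = 54.17 cos 41.1° = 40.82 m/s, v_y0 = 54.17 sin 41.1° = 35.61 m/s.
x = vₓ t ⇒ t = 325/40.82 = 7.962 s.
Height: y = v_y0 t − ½ g t² = 35.61 × 7.962 − 0.8100 × 7.962² = 283.5 − 51.35 = 232.2 m.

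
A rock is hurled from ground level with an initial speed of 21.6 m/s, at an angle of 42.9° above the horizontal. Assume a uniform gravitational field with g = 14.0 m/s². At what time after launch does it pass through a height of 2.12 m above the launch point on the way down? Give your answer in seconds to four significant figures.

Horizontal component vₓ = 21.60 cos 42.9° = 15.82 m/s; vertical v_y0 = 21.60 sin 42.9° = 14.70 m/s.
Height y(t) = 14.70 t − 7.000 t² = 2.12 gives 7.000 t² − 14.70 t + 2.12 = 0.
t = [14.70 ± √(14.70² − 2·14.0·2.12)] / 14.0 = (14.70 ± 12.52) / 14.0, so t = 0.1557 s or t = 1.945 s.
The descending-branch root is 1.945 s.

1.945 s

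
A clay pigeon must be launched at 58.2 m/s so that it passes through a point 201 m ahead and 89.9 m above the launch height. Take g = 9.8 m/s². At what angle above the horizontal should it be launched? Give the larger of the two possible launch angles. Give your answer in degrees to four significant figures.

Trajectory: y = x tanθ − g x² (1 + tan²θ)/(2v₀²). With x = 201, y = 89.9, v₀ = 58.2, g = 9.80:
58.44 tan²θ − 201 tanθ + (148.3) = 0.
tanθ = [201 ± √(201² − 4 × 58.44 × (148.3))] / (2 × 58.44) = (201 ± 75.64) / 116.9, giving tanθ = 1.072 or 2.367.
θ = 47.00° or 67.09°; the larger is 67.09°.

67.09°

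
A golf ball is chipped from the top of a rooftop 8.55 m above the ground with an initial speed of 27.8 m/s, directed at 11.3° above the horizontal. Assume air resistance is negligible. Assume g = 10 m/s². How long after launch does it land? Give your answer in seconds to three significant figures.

Resolve: vₓ = 27.80 cos 11.3° = 27.26 m/s and v_y0 = 27.80 sin 11.3° = 5.447 m/s.
With up positive and y = 0 at the ground: y(t) = 8.55 + (5.447) t − 5.000 t². Setting y = 0 and taking the positive root: t = [5.447 + √(5.447² + 2·10.0·8.55)] / 10.0 = (5.447 + 14.17) / 10.0 = 1.961 s.

1.96 s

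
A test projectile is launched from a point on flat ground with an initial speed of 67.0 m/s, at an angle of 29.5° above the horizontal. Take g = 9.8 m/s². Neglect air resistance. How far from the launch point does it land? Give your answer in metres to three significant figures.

vₓ = 67.00 cos 29.5° = 58.31 m/s; v_y0 = 67.00 sin 29.5° = 32.99 m/s.
Flight time T = 2 v_y0 / g = 6.733 s.
Horizontal distance R = vₓ T = 58.31 × 6.733 = 392.6 m.

393 m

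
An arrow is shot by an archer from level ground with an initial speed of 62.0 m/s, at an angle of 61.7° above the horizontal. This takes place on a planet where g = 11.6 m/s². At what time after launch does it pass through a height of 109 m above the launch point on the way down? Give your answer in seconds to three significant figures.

Components: vₓ = 62.00 cos 61.7° = 29.39 m/s, v_y0 = 62.00 sin 61.7° = 54.59 m/s.
Require v_y0 t − ½ g t² = 109, i.e. 5.800 t² − 54.59 t + 109 = 0.
t = [54.59 ± √(54.59² − 2·11.6·109)] / 11.6 = (54.59 ± 21.24) / 11.6, so t = 2.875 s or t = 6.537 s.
The descending-branch root is 6.537 s.

6.54 s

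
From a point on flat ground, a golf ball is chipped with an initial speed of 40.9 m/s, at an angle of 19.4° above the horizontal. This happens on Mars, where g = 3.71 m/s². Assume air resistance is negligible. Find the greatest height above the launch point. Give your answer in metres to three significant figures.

24.9 m

Resolve: vₓ = 40.90 cos 19.4° = 38.58 m/s and v_y0 = 40.90 sin 19.4° = 13.59 m/s.
Maximum height: H = v_y0² / (2g) = 13.59² / (2 × 3.71) = 24.87 m.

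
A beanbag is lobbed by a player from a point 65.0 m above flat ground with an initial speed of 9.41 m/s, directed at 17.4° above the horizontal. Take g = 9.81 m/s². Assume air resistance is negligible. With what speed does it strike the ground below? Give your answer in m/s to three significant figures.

36.9 m/s

Resolve: vₓ = 9.410 cos 17.4° = 8.979 m/s and v_y0 = 9.410 sin 17.4° = 2.814 m/s.
The projectile lands when y = 65.0 + (2.814) t − ½·9.81·t² = 0. Positive root: t = (2.814 + √(2.814² + 2·9.81·65.0)) / 9.81 = (2.814 + 35.82) / 9.81 = 3.938 s.
Vertical velocity at impact: v_y = v_y0 − g t = 2.814 − 9.81 × 3.938 = −35.82 m/s.
Speed: |v| = √(vₓ² + v_y²) = √(8.979² + 35.82²) = 36.93 m/s.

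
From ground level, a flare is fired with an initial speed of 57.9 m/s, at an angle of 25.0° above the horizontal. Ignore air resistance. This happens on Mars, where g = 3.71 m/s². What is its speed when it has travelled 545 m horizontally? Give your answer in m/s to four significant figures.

Horizontal component vₓ = 57.90 cos 25.0° = 52.48 m/s; vertical v_y0 = 57.90 sin 25.0° = 24.47 m/s.
x = vₓ t ⇒ t = 545/52.48 = 10.39 s.
Vertical velocity there: v_y = v_y0 − g t = 24.47 − 3.71 × 10.39 = −14.06 m/s.
Speed: √(vₓ² + v_y²) = √(52.48² + 14.06²) = 54.33 m/s.

54.33 m/s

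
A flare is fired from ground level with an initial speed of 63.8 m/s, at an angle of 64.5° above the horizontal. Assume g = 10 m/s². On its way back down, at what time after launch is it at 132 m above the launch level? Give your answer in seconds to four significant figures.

Components: vₓ = 63.80 cos 64.5° = 27.47 m/s, v_y0 = 63.80 sin 64.5° = 57.58 m/s.
Set y = v_y0 t − ½ g t² = 132: 5.000 t² − 57.58 t + 132 = 0.
Quadratic formula: t = (57.58 ± √676.03) / 10.0 = (57.58 ± 26.00) / 10.0 → t = 3.158 s or 8.359 s.
The descending-branch root is 8.359 s.

8.359 s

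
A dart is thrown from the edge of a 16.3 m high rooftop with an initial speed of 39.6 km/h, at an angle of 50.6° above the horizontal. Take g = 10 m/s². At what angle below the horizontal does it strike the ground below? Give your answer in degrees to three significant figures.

70.7°

Convert: 39.6 km/h = 39.6/3.6 = 11.00 m/s.
Components: vₓ = 11.00 cos 50.6° = 6.982 m/s, v_y0 = 11.00 sin 50.6° = 8.500 m/s.
With up positive and y = 0 at the ground: y(t) = 16.3 + (8.500) t − 5.000 t². Setting y = 0 and taking the positive root: t = [8.500 + √(8.500² + 2·10.0·16.3)] / 10.0 = (8.500 + 19.96) / 10.0 = 2.846 s.
At impact: v_y = v_y0 − g t = −19.96 m/s; vₓ = 6.982 m/s.
Angle below horizontal: arctan(|v_y|/vₓ) = arctan(19.96/6.982) = 70.72°.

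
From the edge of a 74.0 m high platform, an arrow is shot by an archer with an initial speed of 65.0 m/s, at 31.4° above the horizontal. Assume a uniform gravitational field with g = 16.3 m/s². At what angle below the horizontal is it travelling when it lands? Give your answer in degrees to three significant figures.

Components: vₓ = 65.00 cos 31.4° = 55.48 m/s, v_y0 = 65.00 sin 31.4° = 33.87 m/s.
With up positive and y = 0 at the ground: y(t) = 74.0 + (33.87) t − 8.150 t². Setting y = 0 and taking the positive root: t = [33.87 + √(33.87² + 2·16.3·74.0)] / 16.3 = (33.87 + 59.66) / 16.3 = 5.738 s.
At impact: v_y = v_y0 − g t = −59.66 m/s; vₓ = 55.48 m/s.
Angle below horizontal: arctan(|v_y|/vₓ) = arctan(59.66/55.48) = 47.08°.

47.1°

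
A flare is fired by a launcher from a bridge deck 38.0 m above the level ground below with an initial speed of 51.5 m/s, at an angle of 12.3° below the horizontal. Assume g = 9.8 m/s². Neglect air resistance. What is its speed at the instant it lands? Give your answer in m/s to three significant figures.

58.3 m/s

Resolve: vₓ = 51.50 cos 12.3° = 50.32 m/s and v_y0 = −10.97 m/s (downward).
Vertical motion (up positive, ground at y = 0): 4.900 t² − (−10.97) t − 38.0 = 0, so t = (−10.97 + √(10.97² + 2·9.80·38.0)) / 9.80 = (−10.97 + 29.41) / 9.80 = 1.882 s.
Vertical velocity at impact: v_y = v_y0 − g t = −10.97 − 9.80 × 1.882 = −29.41 m/s.
Speed: |v| = √(vₓ² + v_y²) = √(50.32² + 29.41²) = 58.28 m/s.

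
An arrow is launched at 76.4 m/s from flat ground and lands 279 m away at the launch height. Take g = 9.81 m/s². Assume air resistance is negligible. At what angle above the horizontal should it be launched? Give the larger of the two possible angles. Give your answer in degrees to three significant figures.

76.0°

From R = (v₀²/g) sin 2θ: sin 2θ = 9.81 × 279 / 5837.0 = 0.4689.
2θ = 27.96° or 180° − 27.96° = 152.0°, so θ = 13.98° or 76.02°.
The larger angle is 76.02°.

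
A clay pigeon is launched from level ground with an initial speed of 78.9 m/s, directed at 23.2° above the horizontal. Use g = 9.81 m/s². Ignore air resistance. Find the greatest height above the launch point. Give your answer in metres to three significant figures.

49.2 m

Resolve: vₓ = 78.90 cos 23.2° = 72.52 m/s and v_y0 = 78.90 sin 23.2° = 31.08 m/s.
Peak height H = v_y0² / (2g) = 966.09 / 19.62 = 49.24 m.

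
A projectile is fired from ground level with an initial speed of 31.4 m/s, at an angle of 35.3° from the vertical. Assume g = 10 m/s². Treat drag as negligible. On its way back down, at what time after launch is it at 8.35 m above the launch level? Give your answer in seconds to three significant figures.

Components: vₓ = 31.40 sin 35.3° = 18.14 m/s, v_y0 = 31.40 cos 35.3° = 25.63 m/s.
Require v_y0 t − ½ g t² = 8.35, i.e. 5.000 t² − 25.63 t + 8.35 = 0.
Quadratic formula: t = (25.63 ± √489.73) / 10.0 = (25.63 ± 22.13) / 10.0 → t = 0.3497 s or 4.776 s.
The descending-branch root is 4.776 s.

4.78 s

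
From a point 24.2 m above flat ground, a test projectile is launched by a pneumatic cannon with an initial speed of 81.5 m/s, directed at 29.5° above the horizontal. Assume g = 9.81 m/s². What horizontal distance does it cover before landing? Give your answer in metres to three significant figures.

Resolve: vₓ = 81.50 cos 29.5° = 70.93 m/s and v_y0 = 81.50 sin 29.5° = 40.13 m/s.
Vertical motion (up positive, ground at y = 0): 4.905 t² − (40.13) t − 24.2 = 0, so t = (40.13 + √(40.13² + 2·9.81·24.2)) / 9.81 = (40.13 + 45.67) / 9.81 = 8.746 s.
Horizontal distance: R = vₓ t = 70.93 × 8.746 = 620.4 m.

620 m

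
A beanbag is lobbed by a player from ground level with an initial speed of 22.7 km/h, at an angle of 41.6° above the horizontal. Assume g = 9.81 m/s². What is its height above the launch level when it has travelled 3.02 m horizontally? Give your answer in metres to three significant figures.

0.669 m

Convert: 22.7 km/h = 22.7/3.6 = 6.306 m/s.
vₓ = 6.306 cos 41.6° = 4.715 m/s; v_y0 = 6.306 sin 41.6° = 4.186 m/s.
Time to reach x = 3.02 m: t = x/vₓ = 3.02/4.715 = 0.6405 s.
Height: y = v_y0 t − ½ g t² = 4.186 × 0.6405 − 4.905 × 0.6405² = 2.681 − 2.012 = 0.6692 m.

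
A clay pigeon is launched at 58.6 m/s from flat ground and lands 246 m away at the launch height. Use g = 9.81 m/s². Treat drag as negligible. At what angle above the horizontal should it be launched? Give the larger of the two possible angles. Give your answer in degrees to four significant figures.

67.68°

From R = (v₀²/g) sin 2θ: sin 2θ = 9.81 × 246 / 3434.0 = 0.7028.
2θ = 44.65° or 180° − 44.65° = 135.4°, so θ = 22.32° or 67.68°.
The larger angle is 67.68°.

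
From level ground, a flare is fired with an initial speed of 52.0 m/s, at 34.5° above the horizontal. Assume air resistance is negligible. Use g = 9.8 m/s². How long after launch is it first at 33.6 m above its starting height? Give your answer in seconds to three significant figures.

Resolve: vₓ = 52.00 cos 34.5° = 42.85 m/s and v_y0 = 52.00 sin 34.5° = 29.45 m/s.
Require v_y0 t − ½ g t² = 33.6, i.e. 4.900 t² − 29.45 t + 33.6 = 0.
t = [29.45 ± √(29.45² − 2·9.80·33.6)] / 9.80 = (29.45 ± 14.45) / 9.80, so t = 1.530 s or t = 4.480 s.
The first (ascending) time is 1.530 s.

1.53 s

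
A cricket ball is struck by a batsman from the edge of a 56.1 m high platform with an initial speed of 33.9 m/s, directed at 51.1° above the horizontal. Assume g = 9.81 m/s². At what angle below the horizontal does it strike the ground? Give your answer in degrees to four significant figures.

Horizontal component vₓ = 33.90 cos 51.1° = 21.29 m/s; vertical v_y0 = 33.90 sin 51.1° = 26.38 m/s.
The projectile lands when y = 56.1 + (26.38) t − ½·9.81·t² = 0. Positive root: t = (26.38 + √(26.38² + 2·9.81·56.1)) / 9.81 = (26.38 + 42.39) / 9.81 = 7.010 s.
At impact: v_y = v_y0 − g t = −42.39 m/s; vₓ = 21.29 m/s.
Angle below horizontal: arctan(|v_y|/vₓ) = arctan(42.39/21.29) = 63.33°.

63.33°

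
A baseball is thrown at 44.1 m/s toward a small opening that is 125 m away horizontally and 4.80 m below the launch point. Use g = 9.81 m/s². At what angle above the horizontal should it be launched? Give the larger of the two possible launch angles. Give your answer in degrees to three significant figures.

Trajectory: y = x tanθ − g x² (1 + tan²θ)/(2v₀²). With x = 125, y = −4.80, v₀ = 44.1, g = 9.81:
39.41 tan²θ − 125 tanθ + (34.61) = 0.
tanθ = [125 ± √(125² − 4 × 39.41 × (34.61))] / (2 × 39.41) = (125 ± 100.8) / 78.82, giving tanθ = 0.3065 or 2.865.
θ = 17.04° or 70.76°; the larger is 70.76°.

70.8°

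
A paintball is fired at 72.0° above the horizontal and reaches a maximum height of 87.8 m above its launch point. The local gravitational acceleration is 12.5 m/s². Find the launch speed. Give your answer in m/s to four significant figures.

49.26 m/s

At the peak v_y = 0, so v_y0 = √(2gH) = √(2 × 12.5 × 87.8) = 46.85 m/s.
v_y0 = v₀ sin θ ⇒ v₀ = 46.85 / sin 72.0° = 49.26 m/s.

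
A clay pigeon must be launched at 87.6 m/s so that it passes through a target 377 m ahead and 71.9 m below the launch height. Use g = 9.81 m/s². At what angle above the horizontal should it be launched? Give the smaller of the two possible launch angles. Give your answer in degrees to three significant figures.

Trajectory: y = x tanθ − g x² (1 + tan²θ)/(2v₀²). With x = 377, y = −71.9, v₀ = 87.6, g = 9.81:
90.85 tan²θ − 377 tanθ + (18.95) = 0.
tanθ = [377 ± √(377² − 4 × 90.85 × (18.95))] / (2 × 90.85) = (377 ± 367.8) / 181.7, giving tanθ = 0.05088 or 4.099.
θ = 2.913° or 76.29°; the smaller is 2.913°.

2.91°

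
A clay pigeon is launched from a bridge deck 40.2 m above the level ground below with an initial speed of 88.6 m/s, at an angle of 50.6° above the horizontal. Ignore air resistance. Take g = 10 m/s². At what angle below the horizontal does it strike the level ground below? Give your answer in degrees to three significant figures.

52.8°

Horizontal component vₓ = 88.60 cos 50.6° = 56.24 m/s; vertical v_y0 = 88.60 sin 50.6° = 68.46 m/s.
The projectile lands when y = 40.2 + (68.46) t − ½·10.0·t² = 0. Positive root: t = (68.46 + √(68.46² + 2·10.0·40.2)) / 10.0 = (68.46 + 74.10) / 10.0 = 14.26 s.
At impact: v_y = v_y0 − g t = −74.10 m/s; vₓ = 56.24 m/s.
Angle below horizontal: arctan(|v_y|/vₓ) = arctan(74.10/56.24) = 52.81°.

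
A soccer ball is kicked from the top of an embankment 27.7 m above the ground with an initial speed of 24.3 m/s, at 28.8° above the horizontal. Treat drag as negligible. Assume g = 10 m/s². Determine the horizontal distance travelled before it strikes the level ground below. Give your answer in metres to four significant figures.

vₓ = 24.30 cos 28.8° = 21.29 m/s; v_y0 = 24.30 sin 28.8° = 11.71 m/s.
With up positive and y = 0 at the ground: y(t) = 27.7 + (11.71) t − 5.000 t². Setting y = 0 and taking the positive root: t = [11.71 + √(11.71² + 2·10.0·27.7)] / 10.0 = (11.71 + 26.29) / 10.0 = 3.799 s.
Horizontal distance: R = vₓ t = 21.29 × 3.799 = 80.91 m.

80.91 m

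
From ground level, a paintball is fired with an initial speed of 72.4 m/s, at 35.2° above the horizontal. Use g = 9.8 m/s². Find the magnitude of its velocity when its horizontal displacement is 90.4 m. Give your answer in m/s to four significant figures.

Resolve: vₓ = 72.40 cos 35.2° = 59.16 m/s and v_y0 = 72.40 sin 35.2° = 41.73 m/s.
x = vₓ t ⇒ t = 90.4/59.16 = 1.528 s.
Vertical velocity there: v_y = v_y0 − g t = 41.73 − 9.80 × 1.528 = 26.76 m/s.
Speed: √(vₓ² + v_y²) = √(59.16² + 26.76²) = 64.93 m/s.

64.93 m/s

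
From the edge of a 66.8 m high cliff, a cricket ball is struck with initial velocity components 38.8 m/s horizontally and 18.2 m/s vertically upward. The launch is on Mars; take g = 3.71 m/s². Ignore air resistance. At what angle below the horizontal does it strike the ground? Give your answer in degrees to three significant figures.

36.5°

The projectile lands when y = 66.8 + (18.20) t − ½·3.71·t² = 0. Positive root: t = (18.20 + √(18.20² + 2·3.71·66.8)) / 3.71 = (18.20 + 28.76) / 3.71 = 12.66 s.
At impact: v_y = v_y0 − g t = −28.76 m/s; vₓ = 38.80 m/s.
Angle below horizontal: arctan(|v_y|/vₓ) = arctan(28.76/38.80) = 36.54°.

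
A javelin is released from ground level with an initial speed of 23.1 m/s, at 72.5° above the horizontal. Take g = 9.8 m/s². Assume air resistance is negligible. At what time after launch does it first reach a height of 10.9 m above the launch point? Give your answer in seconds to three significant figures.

0.566 s

vₓ = 23.10 cos 72.5° = 6.946 m/s; v_y0 = 23.10 sin 72.5° = 22.03 m/s.
Set y = v_y0 t − ½ g t² = 10.9: 4.900 t² − 22.03 t + 10.9 = 0.
Quadratic formula: t = (22.03 ± √271.72) / 9.80 = (22.03 ± 16.48) / 9.80 → t = 0.5660 s or 3.930 s.
The first (ascending) time is 0.5660 s.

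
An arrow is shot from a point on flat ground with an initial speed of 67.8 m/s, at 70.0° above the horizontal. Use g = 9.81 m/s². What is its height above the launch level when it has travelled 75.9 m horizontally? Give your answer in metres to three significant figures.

vₓ = 67.80 cos 70.0° = 23.19 m/s; v_y0 = 67.80 sin 70.0° = 63.71 m/s.
Time to reach x = 75.9 m: t = x/vₓ = 75.9/23.19 = 3.273 s.
Height: y = v_y0 t − ½ g t² = 63.71 × 3.273 − 4.905 × 3.273² = 208.5 − 52.55 = 156.0 m.

156 m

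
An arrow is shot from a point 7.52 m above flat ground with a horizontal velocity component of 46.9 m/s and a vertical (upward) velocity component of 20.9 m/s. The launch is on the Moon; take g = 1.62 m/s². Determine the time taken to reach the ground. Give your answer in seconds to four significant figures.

26.16 s

The projectile lands when y = 7.52 + (20.90) t − ½·1.62·t² = 0. Positive root: t = (20.90 + √(20.90² + 2·1.62·7.52)) / 1.62 = (20.90 + 21.47) / 1.62 = 26.16 s.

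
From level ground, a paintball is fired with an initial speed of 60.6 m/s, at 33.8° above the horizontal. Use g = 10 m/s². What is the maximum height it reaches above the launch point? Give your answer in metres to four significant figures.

56.82 m

Resolve: vₓ = 60.60 cos 33.8° = 50.36 m/s and v_y0 = 60.60 sin 33.8° = 33.71 m/s.
Maximum height: H = v_y0² / (2g) = 33.71² / (2 × 10.0) = 56.82 m.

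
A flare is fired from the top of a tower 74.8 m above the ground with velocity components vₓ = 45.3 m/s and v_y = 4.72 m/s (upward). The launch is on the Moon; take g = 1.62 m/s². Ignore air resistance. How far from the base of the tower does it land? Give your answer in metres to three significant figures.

The projectile lands when y = 74.8 + (4.720) t − ½·1.62·t² = 0. Positive root: t = (4.720 + √(4.720² + 2·1.62·74.8)) / 1.62 = (4.720 + 16.27) / 1.62 = 12.96 s.
Horizontal distance: R = vₓ t = 45.30 × 12.96 = 586.9 m.

587 m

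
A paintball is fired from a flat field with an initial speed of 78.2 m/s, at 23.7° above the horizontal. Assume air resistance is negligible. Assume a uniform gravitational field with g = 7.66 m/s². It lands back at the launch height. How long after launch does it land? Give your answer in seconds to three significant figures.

8.21 s

Horizontal component vₓ = 78.20 cos 23.7° = 71.60 m/s; vertical v_y0 = 78.20 sin 23.7° = 31.43 m/s.
Landing at launch height ⇒ T = 2 v_y0 / g = 2 × 31.43 / 7.66 = 8.207 s.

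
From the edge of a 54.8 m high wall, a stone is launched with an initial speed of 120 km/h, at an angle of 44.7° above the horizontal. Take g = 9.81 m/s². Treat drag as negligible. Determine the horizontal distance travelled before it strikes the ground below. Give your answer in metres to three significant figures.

154 m

Convert: 120 km/h = 120/3.6 = 33.33 m/s.
Components: vₓ = 33.33 cos 44.7° = 23.69 m/s, v_y0 = 33.33 sin 44.7° = 23.45 m/s.
Vertical motion (up positive, ground at y = 0): 4.905 t² − (23.45) t − 54.8 = 0, so t = (23.45 + √(23.45² + 2·9.81·54.8)) / 9.81 = (23.45 + 40.31) / 9.81 = 6.499 s.
Horizontal distance: R = vₓ t = 23.69 × 6.499 = 154.0 m.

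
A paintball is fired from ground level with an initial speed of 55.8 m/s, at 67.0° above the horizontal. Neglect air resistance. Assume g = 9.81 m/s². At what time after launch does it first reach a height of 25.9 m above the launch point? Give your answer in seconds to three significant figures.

0.531 s

Components: vₓ = 55.80 cos 67.0° = 21.80 m/s, v_y0 = 55.80 sin 67.0° = 51.36 m/s.
Set y = v_y0 t − ½ g t² = 25.9: 4.905 t² − 51.36 t + 25.9 = 0.
Quadratic formula: t = (51.36 ± √2130.1) / 9.81 = (51.36 ± 46.15) / 9.81 → t = 0.5312 s or 9.941 s.
The first (ascending) time is 0.5312 s.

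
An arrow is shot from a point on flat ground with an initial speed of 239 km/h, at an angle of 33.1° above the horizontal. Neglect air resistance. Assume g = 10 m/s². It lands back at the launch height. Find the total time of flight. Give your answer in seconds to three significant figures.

Convert: 239 km/h = 239/3.6 = 66.39 m/s.
Resolve: vₓ = 66.39 cos 33.1° = 55.62 m/s and v_y0 = 66.39 sin 33.1° = 36.26 m/s.
It returns to y = 0 when t = 2 v_y0 / g = 2(36.26)/10.0 = 7.251 s.

7.25 s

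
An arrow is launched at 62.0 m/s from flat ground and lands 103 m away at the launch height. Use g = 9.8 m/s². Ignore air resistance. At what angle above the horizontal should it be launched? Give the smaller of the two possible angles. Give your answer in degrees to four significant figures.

7.612°

From R = (v₀²/g) sin 2θ: sin 2θ = 9.80 × 103 / 3844.0 = 0.2626.
2θ = 15.22° or 180° − 15.22° = 164.8°, so θ = 7.612° or 82.39°.
The smaller angle is 7.612°.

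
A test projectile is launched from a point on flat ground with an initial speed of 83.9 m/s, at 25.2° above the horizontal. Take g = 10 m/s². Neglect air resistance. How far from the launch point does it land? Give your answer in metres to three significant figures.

542 m

vₓ = 83.90 cos 25.2° = 75.91 m/s; v_y0 = 83.90 sin 25.2° = 35.72 m/s.
Flight time T = 2 v_y0 / g = 7.145 s.
Range: R = vₓ T = 75.91 × 7.145 = 542.4 m.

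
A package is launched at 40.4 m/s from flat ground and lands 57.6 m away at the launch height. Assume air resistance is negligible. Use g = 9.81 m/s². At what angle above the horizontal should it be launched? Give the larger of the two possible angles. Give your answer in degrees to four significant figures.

79.87°

Level-ground range R = v₀² sin(2θ)/g ⇒ sin(2θ) = gR/v₀² = 9.81 × 57.6 / 40.4² = 0.3462.
2θ = 20.26° or 180° − 20.26° = 159.7°, so θ = 10.13° or 79.87°.
The larger angle is 79.87°.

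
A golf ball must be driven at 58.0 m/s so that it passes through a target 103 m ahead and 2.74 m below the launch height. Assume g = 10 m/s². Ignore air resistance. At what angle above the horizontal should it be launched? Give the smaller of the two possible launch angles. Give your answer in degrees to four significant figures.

Trajectory: y = x tanθ − g x² (1 + tan²θ)/(2v₀²). With x = 103, y = −2.74, v₀ = 58.0, g = 10.0:
15.77 tan²θ − 103 tanθ + (13.03) = 0.
tanθ = [103 ± √(103² − 4 × 15.77 × (13.03))] / (2 × 15.77) = (103 ± 98.93) / 31.54, giving tanθ = 0.1290 or 6.403.
θ = 7.353° or 81.12°; the smaller is 7.353°.

7.353°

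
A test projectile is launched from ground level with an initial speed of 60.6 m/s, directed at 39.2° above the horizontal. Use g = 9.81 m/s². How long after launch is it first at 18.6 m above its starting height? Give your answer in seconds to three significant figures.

0.520 s

Components: vₓ = 60.60 cos 39.2° = 46.96 m/s, v_y0 = 60.60 sin 39.2° = 38.30 m/s.
Require v_y0 t − ½ g t² = 18.6, i.e. 4.905 t² − 38.30 t + 18.6 = 0.
t = [38.30 ± √(38.30² − 2·9.81·18.6)] / 9.81 = (38.30 ± 33.20) / 9.81, so t = 0.5203 s or t = 7.288 s.
The first (ascending) time is 0.5203 s.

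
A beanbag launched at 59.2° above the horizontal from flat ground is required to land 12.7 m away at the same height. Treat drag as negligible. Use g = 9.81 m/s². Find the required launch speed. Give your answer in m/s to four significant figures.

Level-ground range: R = v₀² sin(2θ)/g, so v₀ = √(gR / sin 2θ).
v₀ = √(9.81 × 12.7 / sin 118.4°) = √(124.6 / 0.8796) = √141.63 = 11.90 m/s.

11.90 m/s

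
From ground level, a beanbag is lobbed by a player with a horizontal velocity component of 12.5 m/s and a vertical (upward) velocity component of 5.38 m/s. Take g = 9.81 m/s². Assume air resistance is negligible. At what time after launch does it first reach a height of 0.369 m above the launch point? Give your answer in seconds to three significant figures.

Height y(t) = 5.380 t − 4.905 t² = 0.369 gives 4.905 t² − 5.380 t + 0.369 = 0.
Quadratic formula: t = (5.380 ± √21.705) / 9.81 = (5.380 ± 4.659) / 9.81 → t = 0.07351 s or 1.023 s.
The first (ascending) time is 0.07351 s.

0.0735 s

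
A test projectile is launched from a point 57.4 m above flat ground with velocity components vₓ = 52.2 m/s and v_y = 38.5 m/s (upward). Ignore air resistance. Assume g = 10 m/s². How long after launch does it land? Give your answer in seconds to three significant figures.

Vertical motion (up positive, ground at y = 0): 5.000 t² − (38.50) t − 57.4 = 0, so t = (38.50 + √(38.50² + 2·10.0·57.4)) / 10.0 = (38.50 + 51.29) / 10.0 = 8.979 s.

8.98 s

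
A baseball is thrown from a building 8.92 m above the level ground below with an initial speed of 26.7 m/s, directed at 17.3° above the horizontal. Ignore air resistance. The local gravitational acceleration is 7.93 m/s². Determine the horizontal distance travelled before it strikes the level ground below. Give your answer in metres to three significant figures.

71.5 m

vₓ = 26.70 cos 17.3° = 25.49 m/s; v_y0 = 26.70 sin 17.3° = 7.940 m/s.
With up positive and y = 0 at the ground: y(t) = 8.92 + (7.940) t − 3.965 t². Setting y = 0 and taking the positive root: t = [7.940 + √(7.940² + 2·7.93·8.92)] / 7.93 = (7.940 + 14.30) / 7.93 = 2.805 s.
Horizontal distance: R = vₓ t = 25.49 × 2.805 = 71.50 m.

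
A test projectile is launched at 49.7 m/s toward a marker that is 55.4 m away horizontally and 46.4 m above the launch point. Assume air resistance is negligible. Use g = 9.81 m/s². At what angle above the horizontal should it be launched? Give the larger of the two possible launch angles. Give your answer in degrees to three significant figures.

82.9°

Trajectory: y = x tanθ − g x² (1 + tan²θ)/(2v₀²). With x = 55.4, y = 46.4, v₀ = 49.7, g = 9.81:
6.095 tan²θ − 55.4 tanθ + (52.49) = 0.
tanθ = [55.4 ± √(55.4² − 4 × 6.095 × (52.49))] / (2 × 6.095) = (55.4 ± 42.30) / 12.19, giving tanθ = 1.075 or 8.015.
θ = 47.06° or 82.89°; the larger is 82.89°.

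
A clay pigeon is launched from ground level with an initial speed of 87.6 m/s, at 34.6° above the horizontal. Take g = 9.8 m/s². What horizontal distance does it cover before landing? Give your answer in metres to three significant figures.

732 m

Resolve: vₓ = 87.60 cos 34.6° = 72.11 m/s and v_y0 = 87.60 sin 34.6° = 49.74 m/s.
Flight time T = 2 v_y0 / g = 10.15 s.
Horizontal distance R = vₓ T = 72.11 × 10.15 = 732.0 m.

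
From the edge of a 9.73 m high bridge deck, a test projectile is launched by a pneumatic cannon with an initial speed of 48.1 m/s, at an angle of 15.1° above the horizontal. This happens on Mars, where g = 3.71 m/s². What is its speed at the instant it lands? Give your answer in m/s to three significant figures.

48.8 m/s

Horizontal component vₓ = 48.10 cos 15.1° = 46.44 m/s; vertical v_y0 = 48.10 sin 15.1° = 12.53 m/s.
Vertical motion (up positive, ground at y = 0): 1.855 t² − (12.53) t − 9.73 = 0, so t = (12.53 + √(12.53² + 2·3.71·9.73)) / 3.71 = (12.53 + 15.14) / 3.71 = 7.458 s.
Vertical velocity at impact: v_y = v_y0 − g t = 12.53 − 3.71 × 7.458 = −15.14 m/s.
Speed: |v| = √(vₓ² + v_y²) = √(46.44² + 15.14²) = 48.84 m/s.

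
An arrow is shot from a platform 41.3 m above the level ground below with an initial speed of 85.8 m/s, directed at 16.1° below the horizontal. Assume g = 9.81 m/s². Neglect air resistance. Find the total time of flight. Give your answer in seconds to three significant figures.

Resolve: vₓ = 85.80 cos 16.1° = 82.43 m/s and v_y0 = −23.79 m/s (downward).
The projectile lands when y = 41.3 + (−23.79) t − ½·9.81·t² = 0. Positive root: t = (−23.79 + √(23.79² + 2·9.81·41.3)) / 9.81 = (−23.79 + 37.10) / 9.81 = 1.356 s.

1.36 s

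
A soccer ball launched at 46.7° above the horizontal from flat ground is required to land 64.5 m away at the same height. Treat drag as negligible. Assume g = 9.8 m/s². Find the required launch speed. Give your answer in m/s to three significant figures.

25.2 m/s

Level-ground range: R = v₀² sin(2θ)/g, so v₀ = √(gR / sin 2θ).
v₀ = √(9.80 × 64.5 / sin 93.40°) = √(632.1 / 0.9982) = √633.21 = 25.16 m/s.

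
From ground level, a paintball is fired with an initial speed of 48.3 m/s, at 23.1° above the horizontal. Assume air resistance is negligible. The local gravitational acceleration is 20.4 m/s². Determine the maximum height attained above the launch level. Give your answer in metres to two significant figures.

8.8 m

Horizontal component vₓ = 48.30 cos 23.1° = 44.43 m/s; vertical v_y0 = 48.30 sin 23.1° = 18.95 m/s.
At the apex v_y = 0, so H = v_y0²/(2g) = 18.95²/40.80 = 8.801 m.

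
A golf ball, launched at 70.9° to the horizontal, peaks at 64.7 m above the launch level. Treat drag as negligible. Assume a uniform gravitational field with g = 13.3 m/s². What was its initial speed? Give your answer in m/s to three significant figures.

43.9 m/s

At the peak v_y = 0, so v_y0 = √(2gH) = √(2 × 13.3 × 64.7) = 41.49 m/s.
v_y0 = v₀ sin θ ⇒ v₀ = 41.49 / sin 70.9° = 43.90 m/s.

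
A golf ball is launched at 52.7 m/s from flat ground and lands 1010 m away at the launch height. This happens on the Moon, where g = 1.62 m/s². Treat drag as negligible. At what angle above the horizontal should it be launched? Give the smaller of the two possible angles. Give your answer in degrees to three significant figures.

18.0°

R = v₀² sin 2θ / g gives sin 2θ = gR/v₀² = 1.62·1010/52.7² = 0.5891.
2θ = 36.10° or 180° − 36.10° = 143.9°, so θ = 18.05° or 71.95°.
The smaller angle is 18.05°.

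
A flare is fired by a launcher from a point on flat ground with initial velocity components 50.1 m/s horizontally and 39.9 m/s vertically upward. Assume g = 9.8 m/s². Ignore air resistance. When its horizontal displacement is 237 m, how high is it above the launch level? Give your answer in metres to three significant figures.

At x = 237 m, t = x/vₓ = 237/50.10 = 4.731 s.
Height: y = v_y0 t − ½ g t² = 39.90 × 4.731 − 4.900 × 4.731² = 188.7 − 109.7 = 79.10 m.

79.1 m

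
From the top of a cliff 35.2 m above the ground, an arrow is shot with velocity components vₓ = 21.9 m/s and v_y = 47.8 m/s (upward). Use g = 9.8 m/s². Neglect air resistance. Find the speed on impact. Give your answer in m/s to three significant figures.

The projectile lands when y = 35.2 + (47.80) t − ½·9.80·t² = 0. Positive root: t = (47.80 + √(47.80² + 2·9.80·35.2)) / 9.80 = (47.80 + 54.54) / 9.80 = 10.44 s.
Vertical velocity at impact: v_y = v_y0 − g t = 47.80 − 9.80 × 10.44 = −54.54 m/s.
Speed: |v| = √(vₓ² + v_y²) = √(21.90² + 54.54²) = 58.77 m/s.

58.8 m/s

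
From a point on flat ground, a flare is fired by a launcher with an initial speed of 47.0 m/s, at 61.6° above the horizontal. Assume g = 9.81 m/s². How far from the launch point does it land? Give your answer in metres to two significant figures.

190 m

Components: vₓ = 47.00 cos 61.6° = 22.35 m/s, v_y0 = 47.00 sin 61.6° = 41.34 m/s.
Flight time T = 2 v_y0 / g = 8.429 s.
Range: R = vₓ T = 22.35 × 8.429 = 188.4 m.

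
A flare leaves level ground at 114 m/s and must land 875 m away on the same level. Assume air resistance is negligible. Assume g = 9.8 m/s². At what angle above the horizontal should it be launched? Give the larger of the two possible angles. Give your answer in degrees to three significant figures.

From R = (v₀²/g) sin 2θ: sin 2θ = 9.80 × 875 / 12996 = 0.6598.
2θ = 41.29° or 180° − 41.29° = 138.7°, so θ = 20.64° or 69.36°.
The larger angle is 69.36°.

69.4°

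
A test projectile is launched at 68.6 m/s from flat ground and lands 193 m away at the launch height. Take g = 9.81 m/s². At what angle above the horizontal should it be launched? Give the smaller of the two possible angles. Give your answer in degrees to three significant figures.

11.9°

R = v₀² sin 2θ / g gives sin 2θ = gR/v₀² = 9.81·193/68.6² = 0.4023.
2θ = 23.72° or 180° − 23.72° = 156.3°, so θ = 11.86° or 78.14°.
The smaller angle is 11.86°.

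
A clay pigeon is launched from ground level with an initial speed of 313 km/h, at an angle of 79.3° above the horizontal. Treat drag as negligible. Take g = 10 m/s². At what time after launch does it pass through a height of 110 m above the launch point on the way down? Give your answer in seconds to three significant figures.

Convert: 313 km/h = 313/3.6 = 86.94 m/s.
Resolve: vₓ = 86.94 cos 79.3° = 16.14 m/s and v_y0 = 86.94 sin 79.3° = 85.43 m/s.
Height y(t) = 85.43 t − 5.000 t² = 110 gives 5.000 t² − 85.43 t + 110 = 0.
t = [85.43 ± √(85.43² − 2·10.0·110)] / 10.0 = (85.43 ± 71.41) / 10.0, so t = 1.403 s or t = 15.68 s.
The descending-branch root is 15.68 s.

15.7 s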